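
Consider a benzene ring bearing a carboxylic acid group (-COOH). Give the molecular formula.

C7H6O2

Atom tally by fragment:
  benzene ring core → C:6 H:6
  (− 1 ring H displaced by substituents)
  + COOH → C:1 H:1 O:2
Element totals:
  C: 7
  H: 6
  O: 2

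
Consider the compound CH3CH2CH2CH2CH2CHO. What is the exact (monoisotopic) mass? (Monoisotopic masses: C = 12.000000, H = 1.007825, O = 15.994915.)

Atom tally by fragment:
  CH3 → C:1 H:3
  CH2 → C:1 H:2
  CH2 → C:1 H:2
  CH2 → C:1 H:2
  CH2CHO → C:2 H:3 O:1
Element totals:
  C: 6
  H: 12
  O: 1
Molecular formula: C6H12O.
  M = 6(12.0) + 12(1.007825) + 15.994915
    = 72.000000 + 12.093900 + 15.994915 = 100.088815

100.0888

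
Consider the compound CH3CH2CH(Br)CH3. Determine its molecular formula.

Atom tally by fragment:
  CH3 → C:1 H:3
  CH2 → C:1 H:2
  CH(Br) → C:1 H:1 Br:1
  CH3 → C:1 H:3
Element totals:
  C: 4
  H: 9
  Br: 1

C4H9Br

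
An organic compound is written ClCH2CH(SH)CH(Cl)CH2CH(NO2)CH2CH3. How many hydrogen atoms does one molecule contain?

13

Atom tally by fragment:
  ClCH2 → C:1 H:2 Cl:1
  CH(SH) → C:1 H:2 S:1
  CH(Cl) → C:1 H:1 Cl:1
  CH2 → C:1 H:2
  CH(NO2) → C:1 H:1 N:1 O:2
  CH2 → C:1 H:2
  CH3 → C:1 H:3
Element totals:
  C: 7
  H: 13
  Cl: 2
  N: 1
  O: 2
  S: 1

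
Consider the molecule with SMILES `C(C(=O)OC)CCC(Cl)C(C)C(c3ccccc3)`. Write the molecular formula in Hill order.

C15H21ClO2

Atom tally by fragment:
  CH3OOCCH2 → C:3 H:5 O:2
  CH2 → C:1 H:2
  CH2 → C:1 H:2
  CH(Cl) → C:1 H:1 Cl:1
  CH(CH3) → C:2 H:4
  CH2C6H5 → C:7 H:7
Element totals:
  C: 15
  H: 21
  Cl: 1
  O: 2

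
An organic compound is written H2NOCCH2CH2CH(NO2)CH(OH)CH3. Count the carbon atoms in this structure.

6

Atom tally by fragment:
  H2NOCCH2 → C:2 H:4 O:1 N:1
  CH2 → C:1 H:2
  CH(NO2) → C:1 H:1 N:1 O:2
  CH(OH) → C:1 H:2 O:1
  CH3 → C:1 H:3
Element totals:
  C: 6
  H: 12
  N: 2
  O: 4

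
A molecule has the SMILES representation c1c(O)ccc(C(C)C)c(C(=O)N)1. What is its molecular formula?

C10H13NO2

Atom tally by fragment:
  benzene ring core → C:6 H:6
  (− 3 ring H displaced by substituents)
  + OH → O:1 H:1
  + CH(CH3)2 → C:3 H:7
  + CONH2 → C:1 H:2 O:1 N:1
Element totals:
  C: 10
  H: 13
  N: 1
  O: 2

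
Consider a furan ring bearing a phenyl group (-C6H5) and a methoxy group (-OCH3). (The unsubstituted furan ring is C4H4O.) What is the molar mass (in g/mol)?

174.20 g/mol

Atom tally by fragment:
  furan ring core → C:4 H:4 O:1
  (− 2 ring H displaced by substituents)
  + C6H5 → C:6 H:5
  + OCH3 → C:1 H:3 O:1
Element totals:
  C: 11
  H: 10
  O: 2
Molecular formula: C11H10O2.
  M = 11(12.011) + 10(1.008) + 2(15.999)
    = 132.121 + 10.080 + 31.998 = 174.199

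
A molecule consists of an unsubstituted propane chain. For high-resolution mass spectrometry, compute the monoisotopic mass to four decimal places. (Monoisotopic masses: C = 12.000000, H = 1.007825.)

44.0626

Atom tally by fragment:
  CH3 → C:1 H:3
  CH2 → C:1 H:2
  CH3 → C:1 H:3
Element totals:
  C: 3
  H: 8
Molecular formula: C3H8.
  M = 3(12.0) + 8(1.007825)
    = 36.000000 + 8.062600 = 44.062600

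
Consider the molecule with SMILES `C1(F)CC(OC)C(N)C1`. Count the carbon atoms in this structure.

Atom tally by fragment:
  cyclopentane ring core → C:5 H:10
  (− 3 ring H displaced by substituents)
  + F → F:1
  + OCH3 → C:1 H:3 O:1
  + NH2 → N:1 H:2
Element totals:
  C: 6
  H: 12
  F: 1
  N: 1
  O: 1

6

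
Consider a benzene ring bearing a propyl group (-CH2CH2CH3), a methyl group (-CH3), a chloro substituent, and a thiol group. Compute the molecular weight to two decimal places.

200.72 g/mol

Atom tally by fragment:
  benzene ring core → C:6 H:6
  (− 4 ring H displaced by substituents)
  + CH2CH2CH3 → C:3 H:7
  + CH3 → C:1 H:3
  + Cl → Cl:1
  + SH → S:1 H:1
Element totals:
  C: 10
  H: 13
  Cl: 1
  S: 1
Molecular formula: C10H13ClS.
  M = 10(12.011) + 13(1.008) + 35.45 + 32.06
    = 120.110 + 13.104 + 35.450 + 32.060 = 200.724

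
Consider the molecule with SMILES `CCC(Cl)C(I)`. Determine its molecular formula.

Atom tally by fragment:
  CH3 → C:1 H:3
  CH2 → C:1 H:2
  CH(Cl) → C:1 H:1 Cl:1
  CH2I → C:1 H:2 I:1
Element totals:
  C: 4
  H: 8
  Cl: 1
  I: 1

C4H8ClI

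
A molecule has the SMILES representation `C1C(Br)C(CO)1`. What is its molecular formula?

Atom tally by fragment:
  cyclopropane ring core → C:3 H:6
  (− 2 ring H displaced by substituents)
  + Br → Br:1
  + CH2OH → C:1 H:3 O:1
Element totals:
  C: 4
  H: 7
  Br: 1
  O: 1

C4H7BrO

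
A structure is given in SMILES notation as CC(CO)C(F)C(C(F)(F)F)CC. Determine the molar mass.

Atom tally by fragment:
  CH3 → C:1 H:3
  CH(CH2OH) → C:2 H:4 O:1
  CH(F) → C:1 H:1 F:1
  CH(CF3) → C:2 H:1 F:3
  CH2 → C:1 H:2
  CH3 → C:1 H:3
Element totals:
  C: 8
  H: 14
  F: 4
  O: 1
Molecular formula: C8H14F4O.
  M = 8(12.011) + 14(1.008) + 4(18.998) + 15.999
    = 96.088 + 14.112 + 75.992 + 15.999 = 202.191

202.19 g/mol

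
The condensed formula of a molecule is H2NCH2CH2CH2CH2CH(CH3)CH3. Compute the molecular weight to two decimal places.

Element totals:
  C: 7
  H: 17
  N: 1
Molecular formula: C7H17N.
  M = 7(12.011) + 17(1.008) + 14.007
    = 84.077 + 17.136 + 14.007 = 115.220

115.22 g/mol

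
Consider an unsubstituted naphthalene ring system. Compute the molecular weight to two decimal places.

128.17 g/mol

Atom tally by fragment:
  naphthalene ring system core → C:10 H:8
Element totals:
  C: 10
  H: 8
Molecular formula: C10H8.
  M = 10(12.011) + 8(1.008)
    = 120.110 + 8.064 = 128.174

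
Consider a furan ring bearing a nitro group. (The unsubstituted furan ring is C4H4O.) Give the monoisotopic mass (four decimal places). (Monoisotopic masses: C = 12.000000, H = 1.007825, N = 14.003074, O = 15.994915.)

Atom tally by fragment:
  furan ring core → C:4 H:4 O:1
  (− 1 ring H displaced by substituents)
  + NO2 → N:1 O:2
Element totals:
  C: 4
  H: 3
  N: 1
  O: 3
Molecular formula: C4H3NO3.
  M = 4(12.0) + 3(1.007825) + 14.003074 + 3(15.994915)
    = 48.000000 + 3.023475 + 14.003074 + 47.984745 = 113.011294

113.0113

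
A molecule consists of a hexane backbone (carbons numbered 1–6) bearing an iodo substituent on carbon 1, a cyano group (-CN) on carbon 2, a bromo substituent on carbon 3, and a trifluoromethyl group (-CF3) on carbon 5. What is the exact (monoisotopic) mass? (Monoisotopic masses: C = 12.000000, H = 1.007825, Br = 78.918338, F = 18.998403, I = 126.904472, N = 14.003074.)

382.8993

Atom tally by fragment:
  ICH2 → C:1 H:2 I:1
  CH(CN) → C:2 H:1 N:1
  CH(Br) → C:1 H:1 Br:1
  CH2 → C:1 H:2
  CH(CF3) → C:2 H:1 F:3
  CH3 → C:1 H:3
Element totals:
  C: 8
  H: 10
  Br: 1
  F: 3
  I: 1
  N: 1
Molecular formula: C8H10BrF3IN.
  M = 8(12.0) + 10(1.007825) + 78.918338 + 3(18.998403) + 126.904472 + 14.003074
    = 96.000000 + 10.078250 + 78.918338 + 56.995209 + 126.904472 + 14.003074 = 382.899343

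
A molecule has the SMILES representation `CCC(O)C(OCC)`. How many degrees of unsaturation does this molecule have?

0

Atom tally by fragment:
  CH3 → C:1 H:3
  CH2 → C:1 H:2
  CH(OH) → C:1 H:2 O:1
  CH2OC2H5 → C:3 H:7 O:1
Element totals:
  C: 6
  H: 14
  O: 2
Molecular formula: C6H14O2.
DoU = (2C + 2 + N − H − X) / 2 = (2·6 + 2 + 0 − 14 − 0) / 2 = 0.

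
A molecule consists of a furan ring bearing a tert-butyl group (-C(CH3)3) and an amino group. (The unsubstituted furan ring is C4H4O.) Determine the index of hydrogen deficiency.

3

Atom tally by fragment:
  furan ring core → C:4 H:4 O:1
  (− 2 ring H displaced by substituents)
  + C(CH3)3 → C:4 H:9
  + NH2 → N:1 H:2
Element totals:
  C: 8
  H: 13
  N: 1
  O: 1
Molecular formula: C8H13NO.
DoU = (2C + 2 + N − H − X) / 2 = (2·8 + 2 + 1 − 13 − 0) / 2 = 3.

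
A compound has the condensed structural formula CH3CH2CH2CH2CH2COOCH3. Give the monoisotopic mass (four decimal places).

Element totals:
  C: 7
  H: 14
  O: 2
Molecular formula: C7H14O2.
  M = 7(12.0) + 14(1.007825) + 2(15.994915)
    = 84.000000 + 14.109550 + 31.989830 = 130.099380

130.0994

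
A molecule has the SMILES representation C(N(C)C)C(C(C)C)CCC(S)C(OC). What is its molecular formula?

Atom tally by fragment:
  (CH3)2NCH2 → C:3 H:8 N:1
  CH(CH(CH3)2) → C:4 H:8
  CH2 → C:1 H:2
  CH2 → C:1 H:2
  CH(SH) → C:1 H:2 S:1
  CH2OCH3 → C:2 H:5 O:1
Element totals:
  C: 12
  H: 27
  N: 1
  O: 1
  S: 1

C12H27NOS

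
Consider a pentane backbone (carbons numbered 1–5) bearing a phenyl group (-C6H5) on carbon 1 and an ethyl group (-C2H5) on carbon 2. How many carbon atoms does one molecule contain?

Atom tally by fragment:
  C6H5CH2 → C:7 H:7
  CH(C2H5) → C:3 H:6
  CH2 → C:1 H:2
  CH2 → C:1 H:2
  CH3 → C:1 H:3
Element totals:
  C: 13
  H: 20

13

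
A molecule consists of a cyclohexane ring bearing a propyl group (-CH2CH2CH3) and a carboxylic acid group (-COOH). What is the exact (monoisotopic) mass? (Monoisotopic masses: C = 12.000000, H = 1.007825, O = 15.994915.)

170.1307

Atom tally by fragment:
  cyclohexane ring core → C:6 H:12
  (− 2 ring H displaced by substituents)
  + CH2CH2CH3 → C:3 H:7
  + COOH → C:1 H:1 O:2
Element totals:
  C: 10
  H: 18
  O: 2
Molecular formula: C10H18O2.
  M = 10(12.0) + 18(1.007825) + 2(15.994915)
    = 120.000000 + 18.140850 + 31.989830 = 170.130680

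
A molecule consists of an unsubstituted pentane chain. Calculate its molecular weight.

72.15 g/mol

Atom tally by fragment:
  CH3 → C:1 H:3
  CH2 → C:1 H:2
  CH2 → C:1 H:2
  CH2 → C:1 H:2
  CH3 → C:1 H:3
Element totals:
  C: 5
  H: 12
Molecular formula: C5H12.
  M = 5(12.011) + 12(1.008)
    = 60.055 + 12.096 = 72.151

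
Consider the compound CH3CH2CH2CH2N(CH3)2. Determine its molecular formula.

C6H15N

Element totals:
  C: 6
  H: 15
  N: 1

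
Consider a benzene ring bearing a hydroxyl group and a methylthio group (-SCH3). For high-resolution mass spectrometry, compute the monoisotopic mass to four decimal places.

Atom tally by fragment:
  benzene ring core → C:6 H:6
  (− 2 ring H displaced by substituents)
  + OH → O:1 H:1
  + SCH3 → C:1 H:3 S:1
Element totals:
  C: 7
  H: 8
  O: 1
  S: 1
Molecular formula: C7H8OS.
  M = 7(12.0) + 8(1.007825) + 15.994915 + 31.972071
    = 84.000000 + 8.062600 + 15.994915 + 31.972071 = 140.029586

140.0296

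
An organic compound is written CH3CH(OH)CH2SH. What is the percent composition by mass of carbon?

39.10%

Atom tally by fragment:
  CH3 → C:1 H:3
  CH(OH) → C:1 H:2 O:1
  CH2SH → C:1 H:3 S:1
Element totals:
  C: 3
  H: 8
  O: 1
  S: 1
Molecular formula: C3H8OS.
Molar mass = 92.156 g/mol.
Mass from C: 3 × 12.011 = 36.033 g/mol.
%C = 36.033 / 92.156 × 100 = 39.10%.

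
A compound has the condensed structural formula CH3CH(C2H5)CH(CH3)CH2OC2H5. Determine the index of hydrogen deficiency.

0

Atom tally by fragment:
  CH3 → C:1 H:3
  CH(C2H5) → C:3 H:6
  CH(CH3) → C:2 H:4
  CH2OC2H5 → C:3 H:7 O:1
Element totals:
  C: 9
  H: 20
  O: 1
Molecular formula: C9H20O.
DoU = (2C + 2 + N − H − X) / 2 = (2·9 + 2 + 0 − 20 − 0) / 2 = 0.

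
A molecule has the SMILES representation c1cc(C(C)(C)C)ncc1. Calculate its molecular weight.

Atom tally by fragment:
  pyridine ring core → C:5 H:5 N:1
  (− 1 ring H displaced by substituents)
  + C(CH3)3 → C:4 H:9
Element totals:
  C: 9
  H: 13
  N: 1
Molecular formula: C9H13N.
  M = 9(12.011) + 13(1.008) + 14.007
    = 108.099 + 13.104 + 14.007 = 135.210

135.21 g/mol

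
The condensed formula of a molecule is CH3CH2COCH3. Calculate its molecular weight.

72.11 g/mol

Element totals:
  C: 4
  H: 8
  O: 1
Molecular formula: C4H8O.
  M = 4(12.011) + 8(1.008) + 15.999
    = 48.044 + 8.064 + 15.999 = 72.107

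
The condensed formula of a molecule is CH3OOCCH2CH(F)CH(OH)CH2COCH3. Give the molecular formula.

C8H13FO4

Atom tally by fragment:
  CH3OOCCH2 → C:3 H:5 O:2
  CH(F) → C:1 H:1 F:1
  CH(OH) → C:1 H:2 O:1
  CH2COCH3 → C:3 H:5 O:1
Element totals:
  C: 8
  H: 13
  F: 1
  O: 4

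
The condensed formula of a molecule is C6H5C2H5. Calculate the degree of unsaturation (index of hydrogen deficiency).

4

Atom tally by fragment:
  benzene ring core → C:6 H:6
  (− 1 ring H displaced by substituents)
  + C2H5 → C:2 H:5
Element totals:
  C: 8
  H: 10
Molecular formula: C8H10.
DoU = (2C + 2 + N − H − X) / 2 = (2·8 + 2 + 0 − 10 − 0) / 2 = 4.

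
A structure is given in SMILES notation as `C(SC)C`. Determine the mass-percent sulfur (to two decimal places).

42.10%

Atom tally by fragment:
  CH3SCH2 → C:2 H:5 S:1
  CH3 → C:1 H:3
Element totals:
  C: 3
  H: 8
  S: 1
Molecular formula: C3H8S.
Molar mass = 76.157 g/mol.
Mass from S: 1 × 32.06 = 32.060 g/mol.
%S = 32.060 / 76.157 × 100 = 42.10%.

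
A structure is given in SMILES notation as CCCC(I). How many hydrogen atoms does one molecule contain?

Atom tally by fragment:
  CH3 → C:1 H:3
  CH2 → C:1 H:2
  CH2 → C:1 H:2
  CH2I → C:1 H:2 I:1
Element totals:
  C: 4
  H: 9
  I: 1

9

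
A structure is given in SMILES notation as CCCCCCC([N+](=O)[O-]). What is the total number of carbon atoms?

Atom tally by fragment:
  CH3 → C:1 H:3
  CH2 → C:1 H:2
  CH2 → C:1 H:2
  CH2 → C:1 H:2
  CH2 → C:1 H:2
  CH2 → C:1 H:2
  CH2NO2 → C:1 H:2 N:1 O:2
Element totals:
  C: 7
  H: 15
  N: 1
  O: 2

7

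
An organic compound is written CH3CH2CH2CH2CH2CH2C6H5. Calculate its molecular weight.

162.28 g/mol

Element totals:
  C: 12
  H: 18
Molecular formula: C12H18.
  M = 12(12.011) + 18(1.008)
    = 144.132 + 18.144 = 162.276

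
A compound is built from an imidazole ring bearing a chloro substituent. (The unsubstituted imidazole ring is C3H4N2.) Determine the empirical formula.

C3H3ClN2

Atom tally by fragment:
  imidazole ring core → C:3 H:4 N:2
  (− 1 ring H displaced by substituents)
  + Cl → Cl:1
Element totals:
  C: 3
  H: 3
  Cl: 1
  N: 2
Molecular formula: C3H3ClN2.
gcd of subscripts (3, 1, 3, 2) = 1, so the empirical formula equals the molecular formula.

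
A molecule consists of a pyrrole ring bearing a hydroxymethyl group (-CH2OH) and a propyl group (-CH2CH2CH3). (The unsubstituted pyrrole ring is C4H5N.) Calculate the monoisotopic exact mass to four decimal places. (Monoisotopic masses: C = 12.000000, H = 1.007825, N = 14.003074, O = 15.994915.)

139.0997

Atom tally by fragment:
  pyrrole ring core → C:4 H:5 N:1
  (− 2 ring H displaced by substituents)
  + CH2OH → C:1 H:3 O:1
  + CH2CH2CH3 → C:3 H:7
Element totals:
  C: 8
  H: 13
  N: 1
  O: 1
Molecular formula: C8H13NO.
  M = 8(12.0) + 13(1.007825) + 14.003074 + 15.994915
    = 96.000000 + 13.101725 + 14.003074 + 15.994915 = 139.099714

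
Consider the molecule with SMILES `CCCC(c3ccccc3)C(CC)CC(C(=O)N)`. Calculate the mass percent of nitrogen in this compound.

5.66%

Atom tally by fragment:
  CH3 → C:1 H:3
  CH2 → C:1 H:2
  CH2 → C:1 H:2
  CH(C6H5) → C:7 H:6
  CH(C2H5) → C:3 H:6
  CH2 → C:1 H:2
  CH2CONH2 → C:2 H:4 O:1 N:1
Element totals:
  C: 16
  H: 25
  N: 1
  O: 1
Molecular formula: C16H25NO.
Molar mass = 247.382 g/mol.
Mass from N: 1 × 14.007 = 14.007 g/mol.
%N = 14.007 / 247.382 × 100 = 5.66%.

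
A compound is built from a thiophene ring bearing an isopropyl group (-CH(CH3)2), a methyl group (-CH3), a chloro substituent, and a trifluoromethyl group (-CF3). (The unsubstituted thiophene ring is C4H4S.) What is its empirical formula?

Atom tally by fragment:
  thiophene ring core → C:4 H:4 S:1
  (− 4 ring H displaced by substituents)
  + CH(CH3)2 → C:3 H:7
  + CH3 → C:1 H:3
  + Cl → Cl:1
  + CF3 → C:1 F:3
Element totals:
  C: 9
  H: 10
  Cl: 1
  F: 3
  S: 1
Molecular formula: C9H10ClF3S.
gcd of subscripts (9, 1, 3, 10, 1) = 1, so the empirical formula equals the molecular formula.

C9H10ClF3S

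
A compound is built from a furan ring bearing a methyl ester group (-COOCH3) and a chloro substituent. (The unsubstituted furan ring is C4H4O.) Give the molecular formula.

Atom tally by fragment:
  furan ring core → C:4 H:4 O:1
  (− 2 ring H displaced by substituents)
  + COOCH3 → C:2 H:3 O:2
  + Cl → Cl:1
Element totals:
  C: 6
  H: 5
  Cl: 1
  O: 3

C6H5ClO3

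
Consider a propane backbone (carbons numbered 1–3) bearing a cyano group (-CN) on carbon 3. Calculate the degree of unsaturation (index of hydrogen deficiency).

Atom tally by fragment:
  CH3 → C:1 H:3
  CH2 → C:1 H:2
  CH2CN → C:2 H:2 N:1
Element totals:
  C: 4
  H: 7
  N: 1
Molecular formula: C4H7N.
DoU = (2C + 2 + N − H − X) / 2 = (2·4 + 2 + 1 − 7 − 0) / 2 = 2.

2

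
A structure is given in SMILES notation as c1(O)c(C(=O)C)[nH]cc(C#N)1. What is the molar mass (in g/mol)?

150.14 g/mol

Atom tally by fragment:
  pyrrole ring core → C:4 H:5 N:1
  (− 3 ring H displaced by substituents)
  + OH → O:1 H:1
  + COCH3 → C:2 H:3 O:1
  + CN → C:1 N:1
Element totals:
  C: 7
  H: 6
  N: 2
  O: 2
Molecular formula: C7H6N2O2.
  M = 7(12.011) + 6(1.008) + 2(14.007) + 2(15.999)
    = 84.077 + 6.048 + 28.014 + 31.998 = 150.137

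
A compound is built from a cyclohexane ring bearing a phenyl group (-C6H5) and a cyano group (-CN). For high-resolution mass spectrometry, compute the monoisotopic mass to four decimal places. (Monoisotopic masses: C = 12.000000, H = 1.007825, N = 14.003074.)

185.1204

Atom tally by fragment:
  cyclohexane ring core → C:6 H:12
  (− 2 ring H displaced by substituents)
  + C6H5 → C:6 H:5
  + CN → C:1 N:1
Element totals:
  C: 13
  H: 15
  N: 1
Molecular formula: C13H15N.
  M = 13(12.0) + 15(1.007825) + 14.003074
    = 156.000000 + 15.117375 + 14.003074 = 185.120449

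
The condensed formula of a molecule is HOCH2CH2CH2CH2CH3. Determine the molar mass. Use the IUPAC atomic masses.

Element totals:
  C: 5
  H: 12
  O: 1
Molecular formula: C5H12O.
  M = 5(12.011) + 12(1.008) + 15.999
    = 60.055 + 12.096 + 15.999 = 88.150

88.15 g/mol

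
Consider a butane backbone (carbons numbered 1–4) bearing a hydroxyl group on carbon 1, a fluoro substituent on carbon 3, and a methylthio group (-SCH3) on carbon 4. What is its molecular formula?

Atom tally by fragment:
  HOCH2 → C:1 H:3 O:1
  CH2 → C:1 H:2
  CH(F) → C:1 H:1 F:1
  CH2SCH3 → C:2 H:5 S:1
Element totals:
  C: 5
  H: 11
  F: 1
  O: 1
  S: 1

C5H11FOS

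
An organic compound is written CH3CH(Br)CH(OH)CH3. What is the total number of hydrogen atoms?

9

Element totals:
  C: 4
  H: 9
  Br: 1
  O: 1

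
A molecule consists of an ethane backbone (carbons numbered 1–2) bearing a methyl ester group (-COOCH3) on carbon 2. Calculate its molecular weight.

88.11 g/mol

Atom tally by fragment:
  CH3 → C:1 H:3
  CH2COOCH3 → C:3 H:5 O:2
Element totals:
  C: 4
  H: 8
  O: 2
Molecular formula: C4H8O2.
  M = 4(12.011) + 8(1.008) + 2(15.999)
    = 48.044 + 8.064 + 31.998 = 88.106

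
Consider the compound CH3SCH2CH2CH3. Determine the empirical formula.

Element totals:
  C: 4
  H: 10
  S: 1
Molecular formula: C4H10S.
gcd of subscripts (4, 10, 1) = 1, so the empirical formula equals the molecular formula.

C4H10S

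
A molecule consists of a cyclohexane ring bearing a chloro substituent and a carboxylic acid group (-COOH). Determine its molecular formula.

C7H11ClO2

Atom tally by fragment:
  cyclohexane ring core → C:6 H:12
  (− 2 ring H displaced by substituents)
  + Cl → Cl:1
  + COOH → C:1 H:1 O:2
Element totals:
  C: 7
  H: 11
  Cl: 1
  O: 2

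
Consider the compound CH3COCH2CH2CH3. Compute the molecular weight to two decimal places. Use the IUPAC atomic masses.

Atom tally by fragment:
  CH3COCH2 → C:3 H:5 O:1
  CH2 → C:1 H:2
  CH3 → C:1 H:3
Element totals:
  C: 5
  H: 10
  O: 1
Molecular formula: C5H10O.
  M = 5(12.011) + 10(1.008) + 15.999
    = 60.055 + 10.080 + 15.999 = 86.134

86.13 g/mol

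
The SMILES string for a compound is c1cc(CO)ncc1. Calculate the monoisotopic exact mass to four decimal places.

Atom tally by fragment:
  pyridine ring core → C:5 H:5 N:1
  (− 1 ring H displaced by substituents)
  + CH2OH → C:1 H:3 O:1
Element totals:
  C: 6
  H: 7
  N: 1
  O: 1
Molecular formula: C6H7NO.
  M = 6(12.0) + 7(1.007825) + 14.003074 + 15.994915
    = 72.000000 + 7.054775 + 14.003074 + 15.994915 = 109.052764

109.0528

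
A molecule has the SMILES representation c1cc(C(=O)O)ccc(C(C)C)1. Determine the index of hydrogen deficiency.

Atom tally by fragment:
  benzene ring core → C:6 H:6
  (− 2 ring H displaced by substituents)
  + COOH → C:1 H:1 O:2
  + CH(CH3)2 → C:3 H:7
Element totals:
  C: 10
  H: 12
  O: 2
Molecular formula: C10H12O2.
DoU = (2C + 2 + N − H − X) / 2 = (2·10 + 2 + 0 − 12 − 0) / 2 = 5.

5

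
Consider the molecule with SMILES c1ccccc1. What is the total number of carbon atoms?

Atom tally by fragment:
  benzene ring core → C:6 H:6
Element totals:
  C: 6
  H: 6

6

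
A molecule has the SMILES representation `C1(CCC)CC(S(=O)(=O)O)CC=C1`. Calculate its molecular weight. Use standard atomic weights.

204.28 g/mol

Atom tally by fragment:
  cyclohexene ring core → C:6 H:10
  (− 2 ring H displaced by substituents)
  + CH2CH2CH3 → C:3 H:7
  + SO3H → S:1 O:3 H:1
Element totals:
  C: 9
  H: 16
  O: 3
  S: 1
Molecular formula: C9H16O3S.
  M = 9(12.011) + 16(1.008) + 3(15.999) + 32.06
    = 108.099 + 16.128 + 47.997 + 32.060 = 204.284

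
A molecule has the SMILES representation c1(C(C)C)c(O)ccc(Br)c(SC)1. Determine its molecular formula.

C10H13BrOS

Atom tally by fragment:
  benzene ring core → C:6 H:6
  (− 4 ring H displaced by substituents)
  + CH(CH3)2 → C:3 H:7
  + OH → O:1 H:1
  + Br → Br:1
  + SCH3 → C:1 H:3 S:1
Element totals:
  C: 10
  H: 13
  Br: 1
  O: 1
  S: 1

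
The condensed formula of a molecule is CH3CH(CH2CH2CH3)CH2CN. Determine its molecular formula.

Element totals:
  C: 7
  H: 13
  N: 1

C7H13N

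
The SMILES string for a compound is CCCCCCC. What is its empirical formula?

Atom tally by fragment:
  CH3 → C:1 H:3
  CH2 → C:1 H:2
  CH2 → C:1 H:2
  CH2 → C:1 H:2
  CH2 → C:1 H:2
  CH2 → C:1 H:2
  CH3 → C:1 H:3
Element totals:
  C: 7
  H: 16
Molecular formula: C7H16.
gcd of subscripts (7, 16) = 1, so the empirical formula equals the molecular formula.

C7H16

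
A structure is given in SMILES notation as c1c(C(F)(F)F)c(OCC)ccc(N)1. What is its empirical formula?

Atom tally by fragment:
  benzene ring core → C:6 H:6
  (− 3 ring H displaced by substituents)
  + CF3 → C:1 F:3
  + OC2H5 → C:2 H:5 O:1
  + NH2 → N:1 H:2
Element totals:
  C: 9
  H: 10
  F: 3
  N: 1
  O: 1
Molecular formula: C9H10F3NO.
gcd of subscripts (9, 3, 10, 1, 1) = 1, so the empirical formula equals the molecular formula.

C9H10F3NO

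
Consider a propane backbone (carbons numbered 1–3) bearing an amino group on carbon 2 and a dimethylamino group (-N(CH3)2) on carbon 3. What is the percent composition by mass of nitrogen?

Atom tally by fragment:
  CH3 → C:1 H:3
  CH(NH2) → C:1 H:3 N:1
  CH2N(CH3)2 → C:3 H:8 N:1
Element totals:
  C: 5
  H: 14
  N: 2
Molecular formula: C5H14N2.
Molar mass = 102.181 g/mol.
Mass from N: 2 × 14.007 = 28.014 g/mol.
%N = 28.014 / 102.181 × 100 = 27.42%.

27.42%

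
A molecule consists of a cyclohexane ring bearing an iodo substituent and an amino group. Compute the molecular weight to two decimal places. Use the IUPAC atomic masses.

225.07 g/mol

Atom tally by fragment:
  cyclohexane ring core → C:6 H:12
  (− 2 ring H displaced by substituents)
  + I → I:1
  + NH2 → N:1 H:2
Element totals:
  C: 6
  H: 12
  I: 1
  N: 1
Molecular formula: C6H12IN.
  M = 6(12.011) + 12(1.008) + 126.904 + 14.007
    = 72.066 + 12.096 + 126.904 + 14.007 = 225.073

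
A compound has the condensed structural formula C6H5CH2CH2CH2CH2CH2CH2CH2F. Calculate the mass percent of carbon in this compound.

80.36%

Atom tally by fragment:
  C6H5CH2 → C:7 H:7
  CH2 → C:1 H:2
  CH2 → C:1 H:2
  CH2 → C:1 H:2
  CH2 → C:1 H:2
  CH2 → C:1 H:2
  CH2F → C:1 H:2 F:1
Element totals:
  C: 13
  H: 19
  F: 1
Molecular formula: C13H19F.
Molar mass = 194.293 g/mol.
Mass from C: 13 × 12.011 = 156.143 g/mol.
%C = 156.143 / 194.293 × 100 = 80.36%.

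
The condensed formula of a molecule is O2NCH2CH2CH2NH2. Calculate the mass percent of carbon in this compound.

34.61%

Element totals:
  C: 3
  H: 8
  N: 2
  O: 2
Molecular formula: C3H8N2O2.
Molar mass = 104.109 g/mol.
Mass from C: 3 × 12.011 = 36.033 g/mol.
%C = 36.033 / 104.109 × 100 = 34.61%.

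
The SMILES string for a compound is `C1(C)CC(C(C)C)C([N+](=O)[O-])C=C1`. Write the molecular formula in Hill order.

C10H17NO2

Atom tally by fragment:
  cyclohexene ring core → C:6 H:10
  (− 3 ring H displaced by substituents)
  + CH3 → C:1 H:3
  + CH(CH3)2 → C:3 H:7
  + NO2 → N:1 O:2
Element totals:
  C: 10
  H: 17
  N: 1
  O: 2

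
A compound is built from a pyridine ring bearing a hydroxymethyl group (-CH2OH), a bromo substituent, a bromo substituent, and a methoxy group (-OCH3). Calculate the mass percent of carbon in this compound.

28.31%

Atom tally by fragment:
  pyridine ring core → C:5 H:5 N:1
  (− 4 ring H displaced by substituents)
  + CH2OH → C:1 H:3 O:1
  + Br → Br:1
  + Br → Br:1
  + OCH3 → C:1 H:3 O:1
Element totals:
  C: 7
  H: 7
  Br: 2
  N: 1
  O: 2
Molecular formula: C7H7Br2NO2.
Molar mass = 296.946 g/mol.
Mass from C: 7 × 12.011 = 84.077 g/mol.
%C = 84.077 / 296.946 × 100 = 28.31%.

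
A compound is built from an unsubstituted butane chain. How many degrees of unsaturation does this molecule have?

Atom tally by fragment:
  CH3 → C:1 H:3
  CH2 → C:1 H:2
  CH2 → C:1 H:2
  CH3 → C:1 H:3
Element totals:
  C: 4
  H: 10
Molecular formula: C4H10.
DoU = (2C + 2 + N − H − X) / 2 = (2·4 + 2 + 0 − 10 − 0) / 2 = 0.

0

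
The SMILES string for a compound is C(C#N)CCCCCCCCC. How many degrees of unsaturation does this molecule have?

2

Atom tally by fragment:
  NCCH2 → C:2 H:2 N:1
  CH2 → C:1 H:2
  CH2 → C:1 H:2
  CH2 → C:1 H:2
  CH2 → C:1 H:2
  CH2 → C:1 H:2
  CH2 → C:1 H:2
  CH2 → C:1 H:2
  CH2 → C:1 H:2
  CH3 → C:1 H:3
Element totals:
  C: 11
  H: 21
  N: 1
Molecular formula: C11H21N.
DoU = (2C + 2 + N − H − X) / 2 = (2·11 + 2 + 1 − 21 − 0) / 2 = 2.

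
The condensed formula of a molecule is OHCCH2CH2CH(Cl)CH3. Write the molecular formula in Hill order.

Atom tally by fragment:
  OHCCH2 → C:2 H:3 O:1
  CH2 → C:1 H:2
  CH(Cl) → C:1 H:1 Cl:1
  CH3 → C:1 H:3
Element totals:
  C: 5
  H: 9
  Cl: 1
  O: 1

C5H9ClO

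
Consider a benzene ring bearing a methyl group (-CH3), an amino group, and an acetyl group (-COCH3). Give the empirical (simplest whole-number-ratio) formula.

Atom tally by fragment:
  benzene ring core → C:6 H:6
  (− 3 ring H displaced by substituents)
  + CH3 → C:1 H:3
  + NH2 → N:1 H:2
  + COCH3 → C:2 H:3 O:1
Element totals:
  C: 9
  H: 11
  N: 1
  O: 1
Molecular formula: C9H11NO.
gcd of subscripts (9, 11, 1, 1) = 1, so the empirical formula equals the molecular formula.

C9H11NO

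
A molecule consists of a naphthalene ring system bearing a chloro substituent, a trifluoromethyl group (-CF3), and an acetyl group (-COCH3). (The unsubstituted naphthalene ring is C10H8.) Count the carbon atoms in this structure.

13

Atom tally by fragment:
  naphthalene ring system core → C:10 H:8
  (− 3 ring H displaced by substituents)
  + Cl → Cl:1
  + CF3 → C:1 F:3
  + COCH3 → C:2 H:3 O:1
Element totals:
  C: 13
  H: 8
  Cl: 1
  F: 3
  O: 1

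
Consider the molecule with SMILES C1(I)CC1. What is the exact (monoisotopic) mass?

167.9436

Atom tally by fragment:
  cyclopropane ring core → C:3 H:6
  (− 1 ring H displaced by substituents)
  + I → I:1
Element totals:
  C: 3
  H: 5
  I: 1
Molecular formula: C3H5I.
  M = 3(12.0) + 5(1.007825) + 126.904472
    = 36.000000 + 5.039125 + 126.904472 = 167.943597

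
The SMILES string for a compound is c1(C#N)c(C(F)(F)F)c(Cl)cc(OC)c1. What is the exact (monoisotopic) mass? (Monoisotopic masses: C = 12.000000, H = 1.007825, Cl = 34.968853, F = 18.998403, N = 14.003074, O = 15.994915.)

235.0012

Atom tally by fragment:
  benzene ring core → C:6 H:6
  (− 4 ring H displaced by substituents)
  + CN → C:1 N:1
  + CF3 → C:1 F:3
  + Cl → Cl:1
  + OCH3 → C:1 H:3 O:1
Element totals:
  C: 9
  H: 5
  Cl: 1
  F: 3
  N: 1
  O: 1
Molecular formula: C9H5ClF3NO.
  M = 9(12.0) + 5(1.007825) + 34.968853 + 3(18.998403) + 14.003074 + 15.994915
    = 108.000000 + 5.039125 + 34.968853 + 56.995209 + 14.003074 + 15.994915 = 235.001176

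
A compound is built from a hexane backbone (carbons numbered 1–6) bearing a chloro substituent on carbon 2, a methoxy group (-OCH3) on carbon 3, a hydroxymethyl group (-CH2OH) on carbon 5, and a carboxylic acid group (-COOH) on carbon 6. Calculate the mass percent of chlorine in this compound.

Atom tally by fragment:
  CH3 → C:1 H:3
  CH(Cl) → C:1 H:1 Cl:1
  CH(OCH3) → C:2 H:4 O:1
  CH2 → C:1 H:2
  CH(CH2OH) → C:2 H:4 O:1
  CH2COOH → C:2 H:3 O:2
Element totals:
  C: 9
  H: 17
  Cl: 1
  O: 4
Molecular formula: C9H17ClO4.
Molar mass = 224.681 g/mol.
Mass from Cl: 1 × 35.45 = 35.450 g/mol.
%Cl = 35.450 / 224.681 × 100 = 15.78%.

15.78%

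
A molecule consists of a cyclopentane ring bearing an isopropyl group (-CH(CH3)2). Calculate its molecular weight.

112.22 g/mol

Atom tally by fragment:
  cyclopentane ring core → C:5 H:10
  (− 1 ring H displaced by substituents)
  + CH(CH3)2 → C:3 H:7
Element totals:
  C: 8
  H: 16
Molecular formula: C8H16.
  M = 8(12.011) + 16(1.008)
    = 96.088 + 16.128 = 112.216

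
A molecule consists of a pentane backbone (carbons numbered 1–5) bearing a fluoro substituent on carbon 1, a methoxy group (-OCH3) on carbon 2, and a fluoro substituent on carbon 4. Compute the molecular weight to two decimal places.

138.16 g/mol

Atom tally by fragment:
  FCH2 → C:1 H:2 F:1
  CH(OCH3) → C:2 H:4 O:1
  CH2 → C:1 H:2
  CH(F) → C:1 H:1 F:1
  CH3 → C:1 H:3
Element totals:
  C: 6
  H: 12
  F: 2
  O: 1
Molecular formula: C6H12F2O.
  M = 6(12.011) + 12(1.008) + 2(18.998) + 15.999
    = 72.066 + 12.096 + 37.996 + 15.999 = 138.157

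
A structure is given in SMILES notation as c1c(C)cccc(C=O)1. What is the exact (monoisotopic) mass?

120.0575

Atom tally by fragment:
  benzene ring core → C:6 H:6
  (− 2 ring H displaced by substituents)
  + CH3 → C:1 H:3
  + CHO → C:1 H:1 O:1
Element totals:
  C: 8
  H: 8
  O: 1
Molecular formula: C8H8O.
  M = 8(12.0) + 8(1.007825) + 15.994915
    = 96.000000 + 8.062600 + 15.994915 = 120.057515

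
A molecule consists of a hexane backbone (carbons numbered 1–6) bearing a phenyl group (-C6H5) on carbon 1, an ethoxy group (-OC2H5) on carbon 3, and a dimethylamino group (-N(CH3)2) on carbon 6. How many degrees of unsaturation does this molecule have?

Atom tally by fragment:
  C6H5CH2 → C:7 H:7
  CH2 → C:1 H:2
  CH(OC2H5) → C:3 H:6 O:1
  CH2 → C:1 H:2
  CH2 → C:1 H:2
  CH2N(CH3)2 → C:3 H:8 N:1
Element totals:
  C: 16
  H: 27
  N: 1
  O: 1
Molecular formula: C16H27NO.
DoU = (2C + 2 + N − H − X) / 2 = (2·16 + 2 + 1 − 27 − 0) / 2 = 4.

4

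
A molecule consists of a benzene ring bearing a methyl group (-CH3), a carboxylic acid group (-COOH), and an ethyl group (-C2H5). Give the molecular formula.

C10H12O2

Atom tally by fragment:
  benzene ring core → C:6 H:6
  (− 3 ring H displaced by substituents)
  + CH3 → C:1 H:3
  + COOH → C:1 H:1 O:2
  + C2H5 → C:2 H:5
Element totals:
  C: 10
  H: 12
  O: 2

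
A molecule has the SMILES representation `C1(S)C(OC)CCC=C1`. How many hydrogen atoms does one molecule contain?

Atom tally by fragment:
  cyclohexene ring core → C:6 H:10
  (− 2 ring H displaced by substituents)
  + SH → S:1 H:1
  + OCH3 → C:1 H:3 O:1
Element totals:
  C: 7
  H: 12
  O: 1
  S: 1

12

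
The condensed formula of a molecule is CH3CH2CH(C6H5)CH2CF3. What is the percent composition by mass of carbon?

65.34%

Element totals:
  C: 11
  H: 13
  F: 3
Molecular formula: C11H13F3.
Molar mass = 202.219 g/mol.
Mass from C: 11 × 12.011 = 132.121 g/mol.
%C = 132.121 / 202.219 × 100 = 65.34%.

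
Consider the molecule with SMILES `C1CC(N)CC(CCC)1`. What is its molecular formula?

Atom tally by fragment:
  cyclopentane ring core → C:5 H:10
  (− 2 ring H displaced by substituents)
  + NH2 → N:1 H:2
  + CH2CH2CH3 → C:3 H:7
Element totals:
  C: 8
  H: 17
  N: 1

C8H17N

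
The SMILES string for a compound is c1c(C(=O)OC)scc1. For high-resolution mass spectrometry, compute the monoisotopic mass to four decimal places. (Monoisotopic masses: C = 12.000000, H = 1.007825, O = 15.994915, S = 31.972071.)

Atom tally by fragment:
  thiophene ring core → C:4 H:4 S:1
  (− 1 ring H displaced by substituents)
  + COOCH3 → C:2 H:3 O:2
Element totals:
  C: 6
  H: 6
  O: 2
  S: 1
Molecular formula: C6H6O2S.
  M = 6(12.0) + 6(1.007825) + 2(15.994915) + 31.972071
    = 72.000000 + 6.046950 + 31.989830 + 31.972071 = 142.008851

142.0089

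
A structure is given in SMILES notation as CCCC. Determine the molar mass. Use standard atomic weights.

58.12 g/mol

Atom tally by fragment:
  CH3 → C:1 H:3
  CH2 → C:1 H:2
  CH2 → C:1 H:2
  CH3 → C:1 H:3
Element totals:
  C: 4
  H: 10
Molecular formula: C4H10.
  M = 4(12.011) + 10(1.008)
    = 48.044 + 10.080 = 58.124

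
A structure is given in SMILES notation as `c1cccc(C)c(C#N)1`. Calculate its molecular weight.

117.15 g/mol

Atom tally by fragment:
  benzene ring core → C:6 H:6
  (− 2 ring H displaced by substituents)
  + CH3 → C:1 H:3
  + CN → C:1 N:1
Element totals:
  C: 8
  H: 7
  N: 1
Molecular formula: C8H7N.
  M = 8(12.011) + 7(1.008) + 14.007
    = 96.088 + 7.056 + 14.007 = 117.151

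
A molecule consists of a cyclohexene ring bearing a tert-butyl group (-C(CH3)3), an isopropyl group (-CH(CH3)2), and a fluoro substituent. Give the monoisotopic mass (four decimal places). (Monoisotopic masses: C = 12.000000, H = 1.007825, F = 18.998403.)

198.1784

Atom tally by fragment:
  cyclohexene ring core → C:6 H:10
  (− 3 ring H displaced by substituents)
  + C(CH3)3 → C:4 H:9
  + CH(CH3)2 → C:3 H:7
  + F → F:1
Element totals:
  C: 13
  H: 23
  F: 1
Molecular formula: C13H23F.
  M = 13(12.0) + 23(1.007825) + 18.998403
    = 156.000000 + 23.179975 + 18.998403 = 198.178378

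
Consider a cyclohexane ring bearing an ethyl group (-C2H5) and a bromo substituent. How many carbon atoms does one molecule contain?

Atom tally by fragment:
  cyclohexane ring core → C:6 H:12
  (− 2 ring H displaced by substituents)
  + C2H5 → C:2 H:5
  + Br → Br:1
Element totals:
  C: 8
  H: 15
  Br: 1

8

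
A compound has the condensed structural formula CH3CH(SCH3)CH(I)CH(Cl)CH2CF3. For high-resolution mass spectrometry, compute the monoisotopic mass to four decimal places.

Atom tally by fragment:
  CH3 → C:1 H:3
  CH(SCH3) → C:2 H:4 S:1
  CH(I) → C:1 H:1 I:1
  CH(Cl) → C:1 H:1 Cl:1
  CH2CF3 → C:2 H:2 F:3
Element totals:
  C: 7
  H: 11
  Cl: 1
  F: 3
  I: 1
  S: 1
Molecular formula: C7H11ClF3IS.
  M = 7(12.0) + 11(1.007825) + 34.968853 + 3(18.998403) + 126.904472 + 31.972071
    = 84.000000 + 11.086075 + 34.968853 + 56.995209 + 126.904472 + 31.972071 = 345.926680

345.9267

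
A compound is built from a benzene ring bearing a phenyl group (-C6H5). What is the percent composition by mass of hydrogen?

6.54%

Atom tally by fragment:
  benzene ring core → C:6 H:6
  (− 1 ring H displaced by substituents)
  + C6H5 → C:6 H:5
Element totals:
  C: 12
  H: 10
Molecular formula: C12H10.
Molar mass = 154.212 g/mol.
Mass from H: 10 × 1.008 = 10.080 g/mol.
%H = 10.080 / 154.212 × 100 = 6.54%.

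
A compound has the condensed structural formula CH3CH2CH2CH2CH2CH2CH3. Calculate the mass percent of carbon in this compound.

83.90%

Atom tally by fragment:
  CH3 → C:1 H:3
  CH2 → C:1 H:2
  CH2 → C:1 H:2
  CH2 → C:1 H:2
  CH2 → C:1 H:2
  CH2 → C:1 H:2
  CH3 → C:1 H:3
Element totals:
  C: 7
  H: 16
Molecular formula: C7H16.
Molar mass = 100.205 g/mol.
Mass from C: 7 × 12.011 = 84.077 g/mol.
%C = 84.077 / 100.205 × 100 = 83.90%.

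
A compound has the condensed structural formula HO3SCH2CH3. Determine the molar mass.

110.13 g/mol

Element totals:
  C: 2
  H: 6
  O: 3
  S: 1
Molecular formula: C2H6O3S.
  M = 2(12.011) + 6(1.008) + 3(15.999) + 32.06
    = 24.022 + 6.048 + 47.997 + 32.060 = 110.127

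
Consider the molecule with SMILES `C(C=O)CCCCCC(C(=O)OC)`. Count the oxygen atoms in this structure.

3

Atom tally by fragment:
  OHCCH2 → C:2 H:3 O:1
  CH2 → C:1 H:2
  CH2 → C:1 H:2
  CH2 → C:1 H:2
  CH2 → C:1 H:2
  CH2 → C:1 H:2
  CH2COOCH3 → C:3 H:5 O:2
Element totals:
  C: 10
  H: 18
  O: 3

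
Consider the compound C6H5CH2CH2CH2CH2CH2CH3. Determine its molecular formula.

Element totals:
  C: 12
  H: 18

C12H18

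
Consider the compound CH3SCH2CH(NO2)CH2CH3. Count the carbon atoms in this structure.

Element totals:
  C: 5
  H: 11
  N: 1
  O: 2
  S: 1

5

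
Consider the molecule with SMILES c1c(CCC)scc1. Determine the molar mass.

126.22 g/mol

Atom tally by fragment:
  thiophene ring core → C:4 H:4 S:1
  (− 1 ring H displaced by substituents)
  + CH2CH2CH3 → C:3 H:7
Element totals:
  C: 7
  H: 10
  S: 1
Molecular formula: C7H10S.
  M = 7(12.011) + 10(1.008) + 32.06
    = 84.077 + 10.080 + 32.060 = 126.217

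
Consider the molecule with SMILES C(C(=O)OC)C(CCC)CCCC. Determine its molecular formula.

C11H22O2

Atom tally by fragment:
  CH3OOCCH2 → C:3 H:5 O:2
  CH(CH2CH2CH3) → C:4 H:8
  CH2 → C:1 H:2
  CH2 → C:1 H:2
  CH2 → C:1 H:2
  CH3 → C:1 H:3
Element totals:
  C: 11
  H: 22
  O: 2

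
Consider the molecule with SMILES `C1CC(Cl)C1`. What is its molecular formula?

C4H7Cl

Atom tally by fragment:
  cyclobutane ring core → C:4 H:8
  (− 1 ring H displaced by substituents)
  + Cl → Cl:1
Element totals:
  C: 4
  H: 7
  Cl: 1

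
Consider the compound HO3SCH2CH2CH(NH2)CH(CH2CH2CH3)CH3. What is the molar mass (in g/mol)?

Atom tally by fragment:
  HO3SCH2 → C:1 H:3 S:1 O:3
  CH2 → C:1 H:2
  CH(NH2) → C:1 H:3 N:1
  CH(CH2CH2CH3) → C:4 H:8
  CH3 → C:1 H:3
Element totals:
  C: 8
  H: 19
  N: 1
  O: 3
  S: 1
Molecular formula: C8H19NO3S.
  M = 8(12.011) + 19(1.008) + 14.007 + 3(15.999) + 32.06
    = 96.088 + 19.152 + 14.007 + 47.997 + 32.060 = 209.304

209.30 g/mol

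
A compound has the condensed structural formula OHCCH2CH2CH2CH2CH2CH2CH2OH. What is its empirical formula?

C4H8O

Atom tally by fragment:
  OHCCH2 → C:2 H:3 O:1
  CH2 → C:1 H:2
  CH2 → C:1 H:2
  CH2 → C:1 H:2
  CH2 → C:1 H:2
  CH2CH2OH → C:2 H:5 O:1
Element totals:
  C: 8
  H: 16
  O: 2
Molecular formula: C8H16O2.
gcd of subscripts = 2; dividing each by 2:
  C: 8/2 = 4
  H: 16/2 = 8
  O: 2/2 = 1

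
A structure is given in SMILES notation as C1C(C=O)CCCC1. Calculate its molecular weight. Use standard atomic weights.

Atom tally by fragment:
  cyclohexane ring core → C:6 H:12
  (− 1 ring H displaced by substituents)
  + CHO → C:1 H:1 O:1
Element totals:
  C: 7
  H: 12
  O: 1
Molecular formula: C7H12O.
  M = 7(12.011) + 12(1.008) + 15.999
    = 84.077 + 12.096 + 15.999 = 112.172

112.17 g/mol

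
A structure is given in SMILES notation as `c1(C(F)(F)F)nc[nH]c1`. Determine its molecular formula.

C4H3F3N2

Atom tally by fragment:
  imidazole ring core → C:3 H:4 N:2
  (− 1 ring H displaced by substituents)
  + CF3 → C:1 F:3
Element totals:
  C: 4
  H: 3
  F: 3
  N: 2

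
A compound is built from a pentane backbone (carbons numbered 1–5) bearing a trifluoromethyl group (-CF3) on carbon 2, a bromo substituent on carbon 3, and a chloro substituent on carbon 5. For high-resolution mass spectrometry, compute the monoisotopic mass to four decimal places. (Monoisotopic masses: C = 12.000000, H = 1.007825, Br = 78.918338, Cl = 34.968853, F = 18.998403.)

Atom tally by fragment:
  CH3 → C:1 H:3
  CH(CF3) → C:2 H:1 F:3
  CH(Br) → C:1 H:1 Br:1
  CH2 → C:1 H:2
  CH2Cl → C:1 H:2 Cl:1
Element totals:
  C: 6
  H: 9
  Br: 1
  Cl: 1
  F: 3
Molecular formula: C6H9BrClF3.
  M = 6(12.0) + 9(1.007825) + 78.918338 + 34.968853 + 3(18.998403)
    = 72.000000 + 9.070425 + 78.918338 + 34.968853 + 56.995209 = 251.952825

251.9528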